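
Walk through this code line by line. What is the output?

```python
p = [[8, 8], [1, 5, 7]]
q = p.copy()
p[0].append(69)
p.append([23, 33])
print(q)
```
[[8, 8, 69], [1, 5, 7]]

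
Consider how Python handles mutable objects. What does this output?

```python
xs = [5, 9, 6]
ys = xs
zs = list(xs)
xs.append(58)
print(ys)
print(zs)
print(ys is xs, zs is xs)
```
[5, 9, 6, 58]
[5, 9, 6]
True False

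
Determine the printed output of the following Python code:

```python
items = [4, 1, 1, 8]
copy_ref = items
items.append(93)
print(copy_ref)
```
[4, 1, 1, 8, 93]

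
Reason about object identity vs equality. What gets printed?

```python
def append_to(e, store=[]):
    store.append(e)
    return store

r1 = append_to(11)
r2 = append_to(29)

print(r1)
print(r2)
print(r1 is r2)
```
[11, 29]
[11, 29]
True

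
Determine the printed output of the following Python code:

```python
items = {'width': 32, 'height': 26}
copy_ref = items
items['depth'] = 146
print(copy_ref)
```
{'width': 32, 'height': 26, 'depth': 146}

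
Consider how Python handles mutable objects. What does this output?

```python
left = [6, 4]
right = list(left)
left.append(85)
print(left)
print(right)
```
[6, 4, 85]
[6, 4]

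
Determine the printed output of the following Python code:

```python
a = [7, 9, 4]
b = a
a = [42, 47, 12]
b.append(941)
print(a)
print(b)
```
[42, 47, 12]
[7, 9, 4, 941]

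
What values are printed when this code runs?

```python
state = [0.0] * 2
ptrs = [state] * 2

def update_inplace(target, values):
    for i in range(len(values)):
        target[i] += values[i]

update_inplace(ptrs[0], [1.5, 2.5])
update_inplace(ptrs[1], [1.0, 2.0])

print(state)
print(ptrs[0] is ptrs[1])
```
[2.5, 4.5]
True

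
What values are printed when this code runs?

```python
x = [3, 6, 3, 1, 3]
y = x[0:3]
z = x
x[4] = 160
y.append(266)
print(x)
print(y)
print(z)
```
[3, 6, 3, 1, 160]
[3, 6, 3, 266]
[3, 6, 3, 1, 160]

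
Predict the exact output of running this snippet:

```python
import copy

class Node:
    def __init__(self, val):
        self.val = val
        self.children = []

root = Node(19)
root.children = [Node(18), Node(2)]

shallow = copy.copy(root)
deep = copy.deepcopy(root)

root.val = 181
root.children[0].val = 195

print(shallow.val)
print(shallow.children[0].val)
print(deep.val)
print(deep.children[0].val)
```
19
195
19
18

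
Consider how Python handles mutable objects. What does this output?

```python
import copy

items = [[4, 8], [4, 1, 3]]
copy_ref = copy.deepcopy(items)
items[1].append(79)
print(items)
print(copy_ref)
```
[[4, 8], [4, 1, 3, 79]]
[[4, 8], [4, 1, 3]]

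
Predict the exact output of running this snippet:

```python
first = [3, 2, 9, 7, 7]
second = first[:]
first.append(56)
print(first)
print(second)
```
[3, 2, 9, 7, 7, 56]
[3, 2, 9, 7, 7]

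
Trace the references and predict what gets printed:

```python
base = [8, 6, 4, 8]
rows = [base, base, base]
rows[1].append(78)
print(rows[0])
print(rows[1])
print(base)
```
[8, 6, 4, 8, 78]
[8, 6, 4, 8, 78]
[8, 6, 4, 8, 78]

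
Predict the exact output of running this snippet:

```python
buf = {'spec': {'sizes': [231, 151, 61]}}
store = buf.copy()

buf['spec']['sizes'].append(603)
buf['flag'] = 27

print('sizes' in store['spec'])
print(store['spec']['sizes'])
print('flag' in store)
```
True
[231, 151, 61, 603]
False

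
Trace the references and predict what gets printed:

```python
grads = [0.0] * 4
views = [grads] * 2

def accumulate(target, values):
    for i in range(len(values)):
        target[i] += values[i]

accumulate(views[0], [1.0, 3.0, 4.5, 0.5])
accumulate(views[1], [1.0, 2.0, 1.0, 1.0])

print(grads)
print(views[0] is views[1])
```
[2.0, 5.0, 5.5, 1.5]
True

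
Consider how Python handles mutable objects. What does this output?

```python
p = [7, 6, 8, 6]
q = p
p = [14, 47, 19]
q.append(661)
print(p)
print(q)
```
[14, 47, 19]
[7, 6, 8, 6, 661]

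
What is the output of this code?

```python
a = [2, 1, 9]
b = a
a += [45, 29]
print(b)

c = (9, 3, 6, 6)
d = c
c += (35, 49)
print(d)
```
[2, 1, 9, 45, 29]
(9, 3, 6, 6)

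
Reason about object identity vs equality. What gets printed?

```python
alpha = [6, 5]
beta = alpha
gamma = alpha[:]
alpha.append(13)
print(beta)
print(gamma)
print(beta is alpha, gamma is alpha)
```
[6, 5, 13]
[6, 5]
True False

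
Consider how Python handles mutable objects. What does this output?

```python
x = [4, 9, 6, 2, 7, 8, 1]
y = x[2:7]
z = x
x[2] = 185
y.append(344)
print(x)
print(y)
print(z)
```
[4, 9, 185, 2, 7, 8, 1]
[6, 2, 7, 8, 1, 344]
[4, 9, 185, 2, 7, 8, 1]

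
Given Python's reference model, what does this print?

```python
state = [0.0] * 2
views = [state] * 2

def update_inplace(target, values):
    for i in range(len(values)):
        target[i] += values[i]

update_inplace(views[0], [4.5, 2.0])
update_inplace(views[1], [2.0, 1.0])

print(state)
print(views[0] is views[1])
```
[6.5, 3.0]
True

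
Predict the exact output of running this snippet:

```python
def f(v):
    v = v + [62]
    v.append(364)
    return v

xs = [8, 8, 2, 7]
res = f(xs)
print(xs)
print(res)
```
[8, 8, 2, 7]
[8, 8, 2, 7, 62, 364]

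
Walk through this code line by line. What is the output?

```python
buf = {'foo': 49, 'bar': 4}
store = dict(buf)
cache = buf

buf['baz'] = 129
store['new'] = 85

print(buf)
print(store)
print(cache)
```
{'foo': 49, 'bar': 4, 'baz': 129}
{'foo': 49, 'bar': 4, 'new': 85}
{'foo': 49, 'bar': 4, 'baz': 129}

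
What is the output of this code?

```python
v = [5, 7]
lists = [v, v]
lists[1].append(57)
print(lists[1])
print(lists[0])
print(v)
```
[5, 7, 57]
[5, 7, 57]
[5, 7, 57]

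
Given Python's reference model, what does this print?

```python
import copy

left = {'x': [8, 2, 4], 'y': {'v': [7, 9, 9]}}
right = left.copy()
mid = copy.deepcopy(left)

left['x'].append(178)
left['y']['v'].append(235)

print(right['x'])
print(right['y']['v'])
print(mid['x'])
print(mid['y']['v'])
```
[8, 2, 4, 178]
[7, 9, 9, 235]
[8, 2, 4]
[7, 9, 9]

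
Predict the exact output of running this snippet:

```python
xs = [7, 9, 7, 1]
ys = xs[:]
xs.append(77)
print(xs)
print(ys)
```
[7, 9, 7, 1, 77]
[7, 9, 7, 1]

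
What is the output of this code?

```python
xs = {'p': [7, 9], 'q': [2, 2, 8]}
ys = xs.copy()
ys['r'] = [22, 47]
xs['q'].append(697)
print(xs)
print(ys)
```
{'p': [7, 9], 'q': [2, 2, 8, 697]}
{'p': [7, 9], 'q': [2, 2, 8, 697], 'r': [22, 47]}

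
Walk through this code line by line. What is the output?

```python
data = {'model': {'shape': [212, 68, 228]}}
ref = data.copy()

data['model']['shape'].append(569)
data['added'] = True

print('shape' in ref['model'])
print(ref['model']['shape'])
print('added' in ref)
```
True
[212, 68, 228, 569]
False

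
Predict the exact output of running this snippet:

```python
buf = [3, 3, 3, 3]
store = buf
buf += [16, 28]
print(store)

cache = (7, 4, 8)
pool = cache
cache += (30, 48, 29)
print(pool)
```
[3, 3, 3, 3, 16, 28]
(7, 4, 8)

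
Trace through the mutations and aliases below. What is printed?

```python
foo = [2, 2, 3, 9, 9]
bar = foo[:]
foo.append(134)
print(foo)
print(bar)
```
[2, 2, 3, 9, 9, 134]
[2, 2, 3, 9, 9]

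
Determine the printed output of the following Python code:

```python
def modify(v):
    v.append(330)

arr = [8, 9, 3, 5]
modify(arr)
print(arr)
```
[8, 9, 3, 5, 330]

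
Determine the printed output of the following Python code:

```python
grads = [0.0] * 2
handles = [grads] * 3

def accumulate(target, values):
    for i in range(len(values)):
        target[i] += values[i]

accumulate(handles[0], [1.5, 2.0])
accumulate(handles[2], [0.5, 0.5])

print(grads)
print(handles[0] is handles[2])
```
[2.0, 2.5]
True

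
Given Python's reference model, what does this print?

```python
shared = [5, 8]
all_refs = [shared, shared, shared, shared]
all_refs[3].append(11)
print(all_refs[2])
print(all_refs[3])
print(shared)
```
[5, 8, 11]
[5, 8, 11]
[5, 8, 11]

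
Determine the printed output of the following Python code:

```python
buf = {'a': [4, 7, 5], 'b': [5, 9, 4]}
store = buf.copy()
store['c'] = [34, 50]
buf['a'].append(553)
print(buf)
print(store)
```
{'a': [4, 7, 5, 553], 'b': [5, 9, 4]}
{'a': [4, 7, 5, 553], 'b': [5, 9, 4], 'c': [34, 50]}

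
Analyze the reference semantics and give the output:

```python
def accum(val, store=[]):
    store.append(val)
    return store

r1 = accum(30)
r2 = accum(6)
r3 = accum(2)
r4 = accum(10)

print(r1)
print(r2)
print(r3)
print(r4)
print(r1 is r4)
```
[30, 6, 2, 10]
[30, 6, 2, 10]
[30, 6, 2, 10]
[30, 6, 2, 10]
True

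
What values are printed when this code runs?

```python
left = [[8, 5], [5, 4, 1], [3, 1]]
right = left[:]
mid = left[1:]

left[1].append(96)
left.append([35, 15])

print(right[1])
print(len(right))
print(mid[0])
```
[5, 4, 1, 96]
3
[5, 4, 1, 96]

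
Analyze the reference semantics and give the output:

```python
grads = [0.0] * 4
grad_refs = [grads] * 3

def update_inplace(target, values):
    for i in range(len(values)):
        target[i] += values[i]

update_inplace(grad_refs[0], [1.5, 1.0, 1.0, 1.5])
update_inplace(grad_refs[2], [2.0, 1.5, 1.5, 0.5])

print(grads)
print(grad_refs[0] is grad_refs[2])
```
[3.5, 2.5, 2.5, 2.0]
True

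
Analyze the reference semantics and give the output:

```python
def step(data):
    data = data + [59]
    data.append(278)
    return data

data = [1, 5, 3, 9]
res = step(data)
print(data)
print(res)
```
[1, 5, 3, 9]
[1, 5, 3, 9, 59, 278]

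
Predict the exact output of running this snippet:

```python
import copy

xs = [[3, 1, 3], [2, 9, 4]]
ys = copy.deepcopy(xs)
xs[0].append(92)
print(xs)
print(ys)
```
[[3, 1, 3, 92], [2, 9, 4]]
[[3, 1, 3], [2, 9, 4]]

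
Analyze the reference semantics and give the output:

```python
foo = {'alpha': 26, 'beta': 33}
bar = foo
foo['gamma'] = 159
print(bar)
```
{'alpha': 26, 'beta': 33, 'gamma': 159}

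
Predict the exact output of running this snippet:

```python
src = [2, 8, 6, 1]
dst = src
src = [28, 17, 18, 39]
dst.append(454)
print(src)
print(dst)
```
[28, 17, 18, 39]
[2, 8, 6, 1, 454]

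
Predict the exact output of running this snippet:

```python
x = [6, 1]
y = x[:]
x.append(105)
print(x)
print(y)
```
[6, 1, 105]
[6, 1]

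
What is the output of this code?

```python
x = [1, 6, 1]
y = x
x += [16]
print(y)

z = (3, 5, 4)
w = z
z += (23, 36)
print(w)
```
[1, 6, 1, 16]
(3, 5, 4)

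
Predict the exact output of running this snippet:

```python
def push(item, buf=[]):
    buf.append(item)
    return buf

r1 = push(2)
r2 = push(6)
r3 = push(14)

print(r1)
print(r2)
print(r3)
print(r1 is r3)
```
[2, 6, 14]
[2, 6, 14]
[2, 6, 14]
True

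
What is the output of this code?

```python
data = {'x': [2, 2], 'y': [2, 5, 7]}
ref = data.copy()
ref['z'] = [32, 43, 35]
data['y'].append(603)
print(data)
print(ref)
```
{'x': [2, 2], 'y': [2, 5, 7, 603]}
{'x': [2, 2], 'y': [2, 5, 7, 603], 'z': [32, 43, 35]}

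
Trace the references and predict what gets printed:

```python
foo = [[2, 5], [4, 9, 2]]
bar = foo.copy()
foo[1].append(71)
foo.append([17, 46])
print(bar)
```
[[2, 5], [4, 9, 2, 71]]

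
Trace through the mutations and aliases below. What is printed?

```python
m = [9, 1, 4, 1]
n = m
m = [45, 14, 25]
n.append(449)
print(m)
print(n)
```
[45, 14, 25]
[9, 1, 4, 1, 449]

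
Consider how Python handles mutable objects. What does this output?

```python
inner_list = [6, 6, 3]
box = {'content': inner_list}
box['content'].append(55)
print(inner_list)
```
[6, 6, 3, 55]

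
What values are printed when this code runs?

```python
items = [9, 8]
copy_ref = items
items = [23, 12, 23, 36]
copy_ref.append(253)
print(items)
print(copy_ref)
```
[23, 12, 23, 36]
[9, 8, 253]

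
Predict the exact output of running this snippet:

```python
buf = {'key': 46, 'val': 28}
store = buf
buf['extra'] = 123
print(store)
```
{'key': 46, 'val': 28, 'extra': 123}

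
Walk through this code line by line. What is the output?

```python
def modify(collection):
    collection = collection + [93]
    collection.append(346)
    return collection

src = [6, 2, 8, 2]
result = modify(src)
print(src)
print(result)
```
[6, 2, 8, 2]
[6, 2, 8, 2, 93, 346]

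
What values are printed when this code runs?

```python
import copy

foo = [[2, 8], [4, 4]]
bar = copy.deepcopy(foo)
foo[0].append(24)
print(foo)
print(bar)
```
[[2, 8, 24], [4, 4]]
[[2, 8], [4, 4]]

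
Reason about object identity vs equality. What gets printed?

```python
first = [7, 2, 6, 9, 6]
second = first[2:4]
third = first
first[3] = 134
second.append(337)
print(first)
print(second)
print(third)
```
[7, 2, 6, 134, 6]
[6, 9, 337]
[7, 2, 6, 134, 6]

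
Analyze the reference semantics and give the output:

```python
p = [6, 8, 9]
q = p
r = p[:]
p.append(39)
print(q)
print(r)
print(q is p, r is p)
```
[6, 8, 9, 39]
[6, 8, 9]
True False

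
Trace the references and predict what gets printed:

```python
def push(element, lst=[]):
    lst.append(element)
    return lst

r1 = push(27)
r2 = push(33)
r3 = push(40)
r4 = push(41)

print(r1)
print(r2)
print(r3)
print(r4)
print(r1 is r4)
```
[27, 33, 40, 41]
[27, 33, 40, 41]
[27, 33, 40, 41]
[27, 33, 40, 41]
True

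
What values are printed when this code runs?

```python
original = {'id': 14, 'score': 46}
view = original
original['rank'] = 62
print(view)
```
{'id': 14, 'score': 46, 'rank': 62}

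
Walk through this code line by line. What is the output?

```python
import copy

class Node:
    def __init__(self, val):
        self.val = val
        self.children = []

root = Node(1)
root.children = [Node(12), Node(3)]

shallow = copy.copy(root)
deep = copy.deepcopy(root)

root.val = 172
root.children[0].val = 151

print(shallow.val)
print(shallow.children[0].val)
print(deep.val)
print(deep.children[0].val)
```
1
151
1
12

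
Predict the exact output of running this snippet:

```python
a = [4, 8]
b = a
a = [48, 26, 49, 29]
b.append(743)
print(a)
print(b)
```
[48, 26, 49, 29]
[4, 8, 743]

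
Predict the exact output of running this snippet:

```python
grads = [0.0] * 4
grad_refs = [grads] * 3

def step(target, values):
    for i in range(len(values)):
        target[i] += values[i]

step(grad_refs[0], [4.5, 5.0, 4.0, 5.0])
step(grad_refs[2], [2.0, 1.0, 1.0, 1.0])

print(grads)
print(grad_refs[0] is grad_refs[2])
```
[6.5, 6.0, 5.0, 6.0]
True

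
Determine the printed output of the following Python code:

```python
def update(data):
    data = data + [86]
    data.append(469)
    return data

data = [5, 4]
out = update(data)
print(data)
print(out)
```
[5, 4]
[5, 4, 86, 469]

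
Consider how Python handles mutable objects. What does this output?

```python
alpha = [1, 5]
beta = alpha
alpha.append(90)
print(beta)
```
[1, 5, 90]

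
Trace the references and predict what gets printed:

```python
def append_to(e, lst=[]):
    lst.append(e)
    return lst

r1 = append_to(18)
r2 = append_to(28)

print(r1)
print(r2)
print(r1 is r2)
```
[18, 28]
[18, 28]
True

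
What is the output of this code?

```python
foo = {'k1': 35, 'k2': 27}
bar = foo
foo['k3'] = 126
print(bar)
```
{'k1': 35, 'k2': 27, 'k3': 126}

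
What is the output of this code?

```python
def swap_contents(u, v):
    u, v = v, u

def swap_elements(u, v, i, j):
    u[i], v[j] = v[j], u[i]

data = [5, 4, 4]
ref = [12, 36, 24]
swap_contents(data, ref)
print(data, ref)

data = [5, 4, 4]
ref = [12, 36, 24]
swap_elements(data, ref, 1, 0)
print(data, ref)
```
[5, 4, 4] [12, 36, 24]
[5, 12, 4] [4, 36, 24]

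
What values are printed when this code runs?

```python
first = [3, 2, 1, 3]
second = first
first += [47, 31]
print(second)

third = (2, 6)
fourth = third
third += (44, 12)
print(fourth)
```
[3, 2, 1, 3, 47, 31]
(2, 6)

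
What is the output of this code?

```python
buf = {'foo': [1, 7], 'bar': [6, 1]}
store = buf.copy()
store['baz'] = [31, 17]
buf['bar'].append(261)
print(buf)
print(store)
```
{'foo': [1, 7], 'bar': [6, 1, 261]}
{'foo': [1, 7], 'bar': [6, 1, 261], 'baz': [31, 17]}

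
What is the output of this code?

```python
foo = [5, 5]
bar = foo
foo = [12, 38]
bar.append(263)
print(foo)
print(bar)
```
[12, 38]
[5, 5, 263]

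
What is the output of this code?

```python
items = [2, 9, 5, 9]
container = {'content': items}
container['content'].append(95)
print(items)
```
[2, 9, 5, 9, 95]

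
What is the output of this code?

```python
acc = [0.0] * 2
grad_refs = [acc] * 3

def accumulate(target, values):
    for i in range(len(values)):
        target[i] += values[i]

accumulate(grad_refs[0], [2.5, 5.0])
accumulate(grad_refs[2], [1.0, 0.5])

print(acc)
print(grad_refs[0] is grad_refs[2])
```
[3.5, 5.5]
True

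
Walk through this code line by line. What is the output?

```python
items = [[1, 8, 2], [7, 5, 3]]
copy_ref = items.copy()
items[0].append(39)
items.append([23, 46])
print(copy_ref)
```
[[1, 8, 2, 39], [7, 5, 3]]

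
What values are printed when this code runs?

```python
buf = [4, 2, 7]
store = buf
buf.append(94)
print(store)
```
[4, 2, 7, 94]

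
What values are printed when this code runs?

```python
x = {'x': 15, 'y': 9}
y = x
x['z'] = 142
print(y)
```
{'x': 15, 'y': 9, 'z': 142}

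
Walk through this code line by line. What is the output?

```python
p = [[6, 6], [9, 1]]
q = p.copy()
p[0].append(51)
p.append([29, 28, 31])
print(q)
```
[[6, 6, 51], [9, 1]]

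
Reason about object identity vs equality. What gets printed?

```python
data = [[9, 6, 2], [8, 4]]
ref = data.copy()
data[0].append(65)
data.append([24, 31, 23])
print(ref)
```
[[9, 6, 2, 65], [8, 4]]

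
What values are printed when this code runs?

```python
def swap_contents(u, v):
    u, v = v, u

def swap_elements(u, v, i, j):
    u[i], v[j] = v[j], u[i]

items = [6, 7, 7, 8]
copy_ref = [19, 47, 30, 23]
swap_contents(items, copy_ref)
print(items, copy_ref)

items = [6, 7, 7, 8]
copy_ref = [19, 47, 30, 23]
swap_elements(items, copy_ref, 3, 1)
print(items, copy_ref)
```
[6, 7, 7, 8] [19, 47, 30, 23]
[6, 7, 7, 47] [19, 8, 30, 23]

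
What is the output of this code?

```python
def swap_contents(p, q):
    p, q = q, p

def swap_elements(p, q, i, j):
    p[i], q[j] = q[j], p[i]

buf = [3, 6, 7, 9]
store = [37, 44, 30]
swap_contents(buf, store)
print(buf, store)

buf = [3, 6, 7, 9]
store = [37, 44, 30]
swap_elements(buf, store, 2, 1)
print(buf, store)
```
[3, 6, 7, 9] [37, 44, 30]
[3, 6, 44, 9] [37, 7, 30]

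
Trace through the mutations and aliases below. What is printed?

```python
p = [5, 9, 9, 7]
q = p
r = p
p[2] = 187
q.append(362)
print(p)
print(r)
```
[5, 9, 187, 7, 362]
[5, 9, 187, 7, 362]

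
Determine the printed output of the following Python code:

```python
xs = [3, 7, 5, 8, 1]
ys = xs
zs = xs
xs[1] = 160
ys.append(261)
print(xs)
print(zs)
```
[3, 160, 5, 8, 1, 261]
[3, 160, 5, 8, 1, 261]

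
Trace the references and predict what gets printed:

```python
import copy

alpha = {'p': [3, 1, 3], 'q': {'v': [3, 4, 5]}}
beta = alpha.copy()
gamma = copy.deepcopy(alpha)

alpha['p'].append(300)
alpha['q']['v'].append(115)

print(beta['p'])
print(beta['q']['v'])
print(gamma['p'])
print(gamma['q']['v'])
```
[3, 1, 3, 300]
[3, 4, 5, 115]
[3, 1, 3]
[3, 4, 5]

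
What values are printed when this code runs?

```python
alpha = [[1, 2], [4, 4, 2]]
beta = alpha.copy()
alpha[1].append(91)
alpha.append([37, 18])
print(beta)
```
[[1, 2], [4, 4, 2, 91]]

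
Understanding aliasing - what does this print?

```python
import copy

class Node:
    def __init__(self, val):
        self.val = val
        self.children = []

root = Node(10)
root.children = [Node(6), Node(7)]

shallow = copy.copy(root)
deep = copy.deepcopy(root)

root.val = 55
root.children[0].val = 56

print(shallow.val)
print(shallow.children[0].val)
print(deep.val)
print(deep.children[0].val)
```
10
56
10
6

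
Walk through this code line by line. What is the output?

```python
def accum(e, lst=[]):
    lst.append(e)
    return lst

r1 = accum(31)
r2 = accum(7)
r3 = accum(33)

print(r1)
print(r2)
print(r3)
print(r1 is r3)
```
[31, 7, 33]
[31, 7, 33]
[31, 7, 33]
True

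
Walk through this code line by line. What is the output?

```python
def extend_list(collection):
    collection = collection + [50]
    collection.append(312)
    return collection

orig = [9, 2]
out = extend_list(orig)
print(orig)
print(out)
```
[9, 2]
[9, 2, 50, 312]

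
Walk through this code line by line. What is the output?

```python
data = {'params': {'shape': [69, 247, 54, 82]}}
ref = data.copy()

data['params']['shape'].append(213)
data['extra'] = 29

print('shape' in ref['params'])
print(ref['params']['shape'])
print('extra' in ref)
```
True
[69, 247, 54, 82, 213]
False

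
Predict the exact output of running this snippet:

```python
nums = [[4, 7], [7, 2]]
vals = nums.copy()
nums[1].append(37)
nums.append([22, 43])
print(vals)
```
[[4, 7], [7, 2, 37]]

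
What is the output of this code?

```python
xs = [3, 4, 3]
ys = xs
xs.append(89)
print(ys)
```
[3, 4, 3, 89]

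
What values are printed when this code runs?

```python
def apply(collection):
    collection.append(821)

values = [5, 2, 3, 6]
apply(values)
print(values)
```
[5, 2, 3, 6, 821]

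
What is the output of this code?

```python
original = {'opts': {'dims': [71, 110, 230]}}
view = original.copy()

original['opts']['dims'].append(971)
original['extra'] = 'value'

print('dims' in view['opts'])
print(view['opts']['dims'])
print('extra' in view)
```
True
[71, 110, 230, 971]
False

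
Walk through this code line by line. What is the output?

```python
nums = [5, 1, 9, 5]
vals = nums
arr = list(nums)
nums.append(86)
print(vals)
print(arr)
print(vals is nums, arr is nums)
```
[5, 1, 9, 5, 86]
[5, 1, 9, 5]
True False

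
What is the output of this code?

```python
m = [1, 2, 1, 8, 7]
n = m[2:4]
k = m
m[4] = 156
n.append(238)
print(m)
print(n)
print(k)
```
[1, 2, 1, 8, 156]
[1, 8, 238]
[1, 2, 1, 8, 156]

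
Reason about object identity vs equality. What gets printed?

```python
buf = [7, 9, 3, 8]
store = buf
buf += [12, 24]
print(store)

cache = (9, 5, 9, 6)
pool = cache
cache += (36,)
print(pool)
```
[7, 9, 3, 8, 12, 24]
(9, 5, 9, 6)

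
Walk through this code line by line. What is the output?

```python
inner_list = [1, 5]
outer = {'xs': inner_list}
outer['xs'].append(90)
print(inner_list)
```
[1, 5, 90]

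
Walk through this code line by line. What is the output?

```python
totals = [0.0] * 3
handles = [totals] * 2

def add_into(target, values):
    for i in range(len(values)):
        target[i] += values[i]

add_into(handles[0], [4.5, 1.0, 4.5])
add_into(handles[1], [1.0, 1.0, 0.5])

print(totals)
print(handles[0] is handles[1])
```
[5.5, 2.0, 5.0]
True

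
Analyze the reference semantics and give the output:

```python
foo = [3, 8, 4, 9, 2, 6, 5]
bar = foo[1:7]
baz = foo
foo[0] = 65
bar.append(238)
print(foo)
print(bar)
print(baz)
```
[65, 8, 4, 9, 2, 6, 5]
[8, 4, 9, 2, 6, 5, 238]
[65, 8, 4, 9, 2, 6, 5]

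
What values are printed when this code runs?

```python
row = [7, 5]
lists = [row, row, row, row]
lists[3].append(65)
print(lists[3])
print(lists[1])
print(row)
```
[7, 5, 65]
[7, 5, 65]
[7, 5, 65]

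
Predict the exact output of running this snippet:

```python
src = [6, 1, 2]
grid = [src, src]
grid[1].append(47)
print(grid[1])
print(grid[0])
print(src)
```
[6, 1, 2, 47]
[6, 1, 2, 47]
[6, 1, 2, 47]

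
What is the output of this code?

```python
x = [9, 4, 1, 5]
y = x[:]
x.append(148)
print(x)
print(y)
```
[9, 4, 1, 5, 148]
[9, 4, 1, 5]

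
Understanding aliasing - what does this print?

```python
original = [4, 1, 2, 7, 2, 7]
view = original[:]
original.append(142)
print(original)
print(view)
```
[4, 1, 2, 7, 2, 7, 142]
[4, 1, 2, 7, 2, 7]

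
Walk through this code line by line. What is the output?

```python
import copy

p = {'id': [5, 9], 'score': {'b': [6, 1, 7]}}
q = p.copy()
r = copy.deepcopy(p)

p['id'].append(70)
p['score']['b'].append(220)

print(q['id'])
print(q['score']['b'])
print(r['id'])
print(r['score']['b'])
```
[5, 9, 70]
[6, 1, 7, 220]
[5, 9]
[6, 1, 7]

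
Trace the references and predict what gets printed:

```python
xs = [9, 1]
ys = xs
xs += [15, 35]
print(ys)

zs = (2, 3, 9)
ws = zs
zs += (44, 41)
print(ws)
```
[9, 1, 15, 35]
(2, 3, 9)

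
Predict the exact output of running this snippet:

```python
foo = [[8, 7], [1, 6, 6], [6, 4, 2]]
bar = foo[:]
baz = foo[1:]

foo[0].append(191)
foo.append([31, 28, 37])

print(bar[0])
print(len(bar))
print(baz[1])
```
[8, 7, 191]
3
[6, 4, 2]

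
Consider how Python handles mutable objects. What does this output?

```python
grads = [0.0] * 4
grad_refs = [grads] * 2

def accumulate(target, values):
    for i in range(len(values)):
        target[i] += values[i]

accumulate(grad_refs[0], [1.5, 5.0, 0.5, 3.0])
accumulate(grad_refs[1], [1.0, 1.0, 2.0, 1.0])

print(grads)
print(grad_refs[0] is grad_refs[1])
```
[2.5, 6.0, 2.5, 4.0]
True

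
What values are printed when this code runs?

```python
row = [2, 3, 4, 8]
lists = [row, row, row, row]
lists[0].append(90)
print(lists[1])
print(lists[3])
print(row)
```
[2, 3, 4, 8, 90]
[2, 3, 4, 8, 90]
[2, 3, 4, 8, 90]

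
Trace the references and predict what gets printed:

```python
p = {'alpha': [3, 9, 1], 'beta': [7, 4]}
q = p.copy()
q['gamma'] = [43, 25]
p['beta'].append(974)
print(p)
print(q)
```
{'alpha': [3, 9, 1], 'beta': [7, 4, 974]}
{'alpha': [3, 9, 1], 'beta': [7, 4, 974], 'gamma': [43, 25]}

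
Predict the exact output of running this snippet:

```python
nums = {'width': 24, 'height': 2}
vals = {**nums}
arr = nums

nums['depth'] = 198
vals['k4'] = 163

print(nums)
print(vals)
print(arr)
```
{'width': 24, 'height': 2, 'depth': 198}
{'width': 24, 'height': 2, 'k4': 163}
{'width': 24, 'height': 2, 'depth': 198}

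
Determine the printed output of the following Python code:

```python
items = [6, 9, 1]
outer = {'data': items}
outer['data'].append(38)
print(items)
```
[6, 9, 1, 38]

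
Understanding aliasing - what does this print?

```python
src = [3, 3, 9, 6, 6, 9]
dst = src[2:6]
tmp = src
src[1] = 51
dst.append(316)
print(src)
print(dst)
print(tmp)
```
[3, 51, 9, 6, 6, 9]
[9, 6, 6, 9, 316]
[3, 51, 9, 6, 6, 9]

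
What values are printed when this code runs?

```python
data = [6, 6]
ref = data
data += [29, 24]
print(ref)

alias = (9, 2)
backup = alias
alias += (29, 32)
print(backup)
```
[6, 6, 29, 24]
(9, 2)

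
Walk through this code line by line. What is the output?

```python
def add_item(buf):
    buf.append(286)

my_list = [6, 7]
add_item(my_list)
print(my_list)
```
[6, 7, 286]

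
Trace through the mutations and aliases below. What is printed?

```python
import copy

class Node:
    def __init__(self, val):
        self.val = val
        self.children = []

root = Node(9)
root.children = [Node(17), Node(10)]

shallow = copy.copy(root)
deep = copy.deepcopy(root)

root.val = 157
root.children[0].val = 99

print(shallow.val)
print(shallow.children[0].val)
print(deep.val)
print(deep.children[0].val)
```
9
99
9
17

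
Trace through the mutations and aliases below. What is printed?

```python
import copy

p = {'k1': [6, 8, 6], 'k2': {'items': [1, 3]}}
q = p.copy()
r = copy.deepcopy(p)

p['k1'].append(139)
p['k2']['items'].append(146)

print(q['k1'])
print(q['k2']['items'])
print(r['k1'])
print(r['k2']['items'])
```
[6, 8, 6, 139]
[1, 3, 146]
[6, 8, 6]
[1, 3]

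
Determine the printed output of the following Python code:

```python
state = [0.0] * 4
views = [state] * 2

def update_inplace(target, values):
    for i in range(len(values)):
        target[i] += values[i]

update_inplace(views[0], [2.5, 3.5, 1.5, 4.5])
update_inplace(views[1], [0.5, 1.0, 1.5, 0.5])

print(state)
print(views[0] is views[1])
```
[3.0, 4.5, 3.0, 5.0]
True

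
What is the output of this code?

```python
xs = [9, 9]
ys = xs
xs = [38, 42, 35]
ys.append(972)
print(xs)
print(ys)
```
[38, 42, 35]
[9, 9, 972]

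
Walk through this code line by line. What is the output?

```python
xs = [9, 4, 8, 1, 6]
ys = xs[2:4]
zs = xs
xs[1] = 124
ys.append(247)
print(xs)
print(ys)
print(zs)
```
[9, 124, 8, 1, 6]
[8, 1, 247]
[9, 124, 8, 1, 6]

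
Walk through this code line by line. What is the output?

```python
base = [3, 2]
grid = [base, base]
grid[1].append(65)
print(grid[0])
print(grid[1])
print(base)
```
[3, 2, 65]
[3, 2, 65]
[3, 2, 65]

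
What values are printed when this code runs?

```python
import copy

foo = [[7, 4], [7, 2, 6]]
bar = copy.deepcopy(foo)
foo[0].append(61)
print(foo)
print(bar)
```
[[7, 4, 61], [7, 2, 6]]
[[7, 4], [7, 2, 6]]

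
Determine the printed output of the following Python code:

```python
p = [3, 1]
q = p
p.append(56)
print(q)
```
[3, 1, 56]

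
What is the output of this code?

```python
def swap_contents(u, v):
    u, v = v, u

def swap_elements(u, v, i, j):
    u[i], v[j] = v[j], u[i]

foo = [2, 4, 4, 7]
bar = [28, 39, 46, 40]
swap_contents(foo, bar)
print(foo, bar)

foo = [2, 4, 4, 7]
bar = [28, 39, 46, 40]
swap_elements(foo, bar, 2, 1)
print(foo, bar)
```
[2, 4, 4, 7] [28, 39, 46, 40]
[2, 4, 39, 7] [28, 4, 46, 40]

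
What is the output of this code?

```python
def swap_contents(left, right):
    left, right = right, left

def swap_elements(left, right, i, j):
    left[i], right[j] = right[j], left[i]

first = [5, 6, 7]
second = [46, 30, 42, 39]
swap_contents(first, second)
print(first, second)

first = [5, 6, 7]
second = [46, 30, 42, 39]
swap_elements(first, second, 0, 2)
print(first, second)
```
[5, 6, 7] [46, 30, 42, 39]
[42, 6, 7] [46, 30, 5, 39]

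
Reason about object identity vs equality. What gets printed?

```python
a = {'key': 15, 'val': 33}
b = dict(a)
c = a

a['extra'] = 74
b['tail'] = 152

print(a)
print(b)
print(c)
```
{'key': 15, 'val': 33, 'extra': 74}
{'key': 15, 'val': 33, 'tail': 152}
{'key': 15, 'val': 33, 'extra': 74}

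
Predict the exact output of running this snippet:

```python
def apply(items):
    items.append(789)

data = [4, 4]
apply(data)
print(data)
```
[4, 4, 789]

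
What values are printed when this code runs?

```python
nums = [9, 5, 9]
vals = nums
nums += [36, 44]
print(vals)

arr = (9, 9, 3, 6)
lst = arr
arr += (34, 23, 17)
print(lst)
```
[9, 5, 9, 36, 44]
(9, 9, 3, 6)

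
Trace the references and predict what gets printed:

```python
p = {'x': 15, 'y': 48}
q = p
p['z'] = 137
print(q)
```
{'x': 15, 'y': 48, 'z': 137}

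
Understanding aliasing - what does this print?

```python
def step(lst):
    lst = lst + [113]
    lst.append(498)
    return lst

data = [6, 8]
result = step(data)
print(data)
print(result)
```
[6, 8]
[6, 8, 113, 498]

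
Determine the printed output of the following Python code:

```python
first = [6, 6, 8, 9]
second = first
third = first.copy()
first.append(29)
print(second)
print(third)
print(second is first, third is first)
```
[6, 6, 8, 9, 29]
[6, 6, 8, 9]
True False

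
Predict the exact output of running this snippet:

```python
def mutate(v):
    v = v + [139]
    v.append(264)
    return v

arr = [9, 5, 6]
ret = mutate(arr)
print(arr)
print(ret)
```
[9, 5, 6]
[9, 5, 6, 139, 264]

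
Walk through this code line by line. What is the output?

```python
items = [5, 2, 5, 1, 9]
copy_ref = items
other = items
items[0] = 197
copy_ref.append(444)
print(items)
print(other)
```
[197, 2, 5, 1, 9, 444]
[197, 2, 5, 1, 9, 444]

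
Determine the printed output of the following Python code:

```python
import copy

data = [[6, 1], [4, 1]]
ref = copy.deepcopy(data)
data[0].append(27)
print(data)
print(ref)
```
[[6, 1, 27], [4, 1]]
[[6, 1], [4, 1]]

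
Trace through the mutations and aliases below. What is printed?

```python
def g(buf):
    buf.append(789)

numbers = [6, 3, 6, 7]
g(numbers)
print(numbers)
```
[6, 3, 6, 7, 789]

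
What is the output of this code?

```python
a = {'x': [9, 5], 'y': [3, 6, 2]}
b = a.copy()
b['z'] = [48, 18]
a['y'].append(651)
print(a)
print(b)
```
{'x': [9, 5], 'y': [3, 6, 2, 651]}
{'x': [9, 5], 'y': [3, 6, 2, 651], 'z': [48, 18]}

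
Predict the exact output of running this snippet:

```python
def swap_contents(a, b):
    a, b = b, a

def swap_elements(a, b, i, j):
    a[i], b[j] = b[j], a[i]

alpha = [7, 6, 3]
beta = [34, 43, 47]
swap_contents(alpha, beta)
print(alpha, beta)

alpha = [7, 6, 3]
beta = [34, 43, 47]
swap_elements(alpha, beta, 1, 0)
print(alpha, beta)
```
[7, 6, 3] [34, 43, 47]
[7, 34, 3] [6, 43, 47]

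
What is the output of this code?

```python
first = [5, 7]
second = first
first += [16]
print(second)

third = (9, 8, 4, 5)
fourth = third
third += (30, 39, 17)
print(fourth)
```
[5, 7, 16]
(9, 8, 4, 5)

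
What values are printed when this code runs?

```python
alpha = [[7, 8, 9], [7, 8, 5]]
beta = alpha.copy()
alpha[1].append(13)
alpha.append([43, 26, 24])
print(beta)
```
[[7, 8, 9], [7, 8, 5, 13]]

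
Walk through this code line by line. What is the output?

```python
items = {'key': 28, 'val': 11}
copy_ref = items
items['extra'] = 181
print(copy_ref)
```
{'key': 28, 'val': 11, 'extra': 181}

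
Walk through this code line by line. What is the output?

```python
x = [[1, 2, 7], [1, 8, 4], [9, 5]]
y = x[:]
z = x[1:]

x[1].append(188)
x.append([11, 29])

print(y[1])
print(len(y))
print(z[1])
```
[1, 8, 4, 188]
3
[9, 5]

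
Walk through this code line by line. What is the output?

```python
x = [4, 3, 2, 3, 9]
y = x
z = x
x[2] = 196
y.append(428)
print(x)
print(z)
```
[4, 3, 196, 3, 9, 428]
[4, 3, 196, 3, 9, 428]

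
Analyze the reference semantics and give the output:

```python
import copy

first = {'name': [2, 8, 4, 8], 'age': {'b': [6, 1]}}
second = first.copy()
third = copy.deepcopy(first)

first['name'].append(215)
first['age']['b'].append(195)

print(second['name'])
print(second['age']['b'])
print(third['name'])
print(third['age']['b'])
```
[2, 8, 4, 8, 215]
[6, 1, 195]
[2, 8, 4, 8]
[6, 1]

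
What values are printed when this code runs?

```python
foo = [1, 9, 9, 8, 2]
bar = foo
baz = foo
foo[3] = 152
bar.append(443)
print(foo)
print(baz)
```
[1, 9, 9, 152, 2, 443]
[1, 9, 9, 152, 2, 443]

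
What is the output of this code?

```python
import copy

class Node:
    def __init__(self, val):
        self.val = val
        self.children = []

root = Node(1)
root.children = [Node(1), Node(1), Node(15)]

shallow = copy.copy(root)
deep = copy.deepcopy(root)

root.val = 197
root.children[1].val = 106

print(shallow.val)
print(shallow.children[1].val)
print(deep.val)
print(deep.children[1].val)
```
1
106
1
1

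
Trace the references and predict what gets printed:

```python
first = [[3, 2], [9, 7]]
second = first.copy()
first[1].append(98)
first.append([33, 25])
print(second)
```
[[3, 2], [9, 7, 98]]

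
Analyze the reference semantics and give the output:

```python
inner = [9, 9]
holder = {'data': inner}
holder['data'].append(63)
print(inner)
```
[9, 9, 63]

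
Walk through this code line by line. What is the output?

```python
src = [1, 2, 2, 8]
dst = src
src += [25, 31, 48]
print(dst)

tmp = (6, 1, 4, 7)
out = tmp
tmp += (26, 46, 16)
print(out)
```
[1, 2, 2, 8, 25, 31, 48]
(6, 1, 4, 7)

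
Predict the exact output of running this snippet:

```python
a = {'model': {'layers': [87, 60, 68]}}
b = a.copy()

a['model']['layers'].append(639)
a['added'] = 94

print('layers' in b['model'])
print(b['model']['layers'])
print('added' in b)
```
True
[87, 60, 68, 639]
False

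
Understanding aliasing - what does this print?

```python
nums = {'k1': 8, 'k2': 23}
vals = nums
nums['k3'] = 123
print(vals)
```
{'k1': 8, 'k2': 23, 'k3': 123}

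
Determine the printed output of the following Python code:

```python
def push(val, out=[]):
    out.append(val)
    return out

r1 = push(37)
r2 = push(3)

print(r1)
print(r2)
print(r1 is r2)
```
[37, 3]
[37, 3]
True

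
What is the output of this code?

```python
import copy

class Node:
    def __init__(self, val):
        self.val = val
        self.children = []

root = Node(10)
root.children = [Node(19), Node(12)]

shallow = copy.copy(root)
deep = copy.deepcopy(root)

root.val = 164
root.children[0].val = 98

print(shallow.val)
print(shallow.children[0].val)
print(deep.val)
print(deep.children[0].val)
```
10
98
10
19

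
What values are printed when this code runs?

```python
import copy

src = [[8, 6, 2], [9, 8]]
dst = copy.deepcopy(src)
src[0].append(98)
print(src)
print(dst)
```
[[8, 6, 2, 98], [9, 8]]
[[8, 6, 2], [9, 8]]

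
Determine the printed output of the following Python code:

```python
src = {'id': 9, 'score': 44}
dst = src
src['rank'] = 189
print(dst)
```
{'id': 9, 'score': 44, 'rank': 189}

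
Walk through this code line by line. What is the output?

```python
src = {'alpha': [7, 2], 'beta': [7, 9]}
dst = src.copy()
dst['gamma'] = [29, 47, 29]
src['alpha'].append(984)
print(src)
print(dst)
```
{'alpha': [7, 2, 984], 'beta': [7, 9]}
{'alpha': [7, 2, 984], 'beta': [7, 9], 'gamma': [29, 47, 29]}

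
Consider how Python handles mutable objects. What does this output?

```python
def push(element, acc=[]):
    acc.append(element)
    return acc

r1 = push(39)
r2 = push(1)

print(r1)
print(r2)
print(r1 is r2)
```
[39, 1]
[39, 1]
True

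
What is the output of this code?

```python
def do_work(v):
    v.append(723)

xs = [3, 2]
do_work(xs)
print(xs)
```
[3, 2, 723]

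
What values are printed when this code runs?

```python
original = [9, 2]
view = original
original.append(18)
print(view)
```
[9, 2, 18]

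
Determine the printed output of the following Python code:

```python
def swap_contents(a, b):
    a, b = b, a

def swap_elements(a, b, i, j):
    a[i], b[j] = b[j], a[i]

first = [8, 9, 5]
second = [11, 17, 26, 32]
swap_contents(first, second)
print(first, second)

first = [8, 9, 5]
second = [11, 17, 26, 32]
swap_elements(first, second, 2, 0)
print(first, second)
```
[8, 9, 5] [11, 17, 26, 32]
[8, 9, 11] [5, 17, 26, 32]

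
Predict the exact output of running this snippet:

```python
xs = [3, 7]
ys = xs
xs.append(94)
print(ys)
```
[3, 7, 94]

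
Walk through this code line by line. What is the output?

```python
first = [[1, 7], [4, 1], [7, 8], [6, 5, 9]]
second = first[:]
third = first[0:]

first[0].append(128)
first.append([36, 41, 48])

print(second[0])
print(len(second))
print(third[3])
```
[1, 7, 128]
4
[6, 5, 9]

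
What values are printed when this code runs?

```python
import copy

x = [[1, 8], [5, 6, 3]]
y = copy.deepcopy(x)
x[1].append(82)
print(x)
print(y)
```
[[1, 8], [5, 6, 3, 82]]
[[1, 8], [5, 6, 3]]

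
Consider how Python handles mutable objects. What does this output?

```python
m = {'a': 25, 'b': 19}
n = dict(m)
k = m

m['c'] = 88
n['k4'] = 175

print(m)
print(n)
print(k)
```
{'a': 25, 'b': 19, 'c': 88}
{'a': 25, 'b': 19, 'k4': 175}
{'a': 25, 'b': 19, 'c': 88}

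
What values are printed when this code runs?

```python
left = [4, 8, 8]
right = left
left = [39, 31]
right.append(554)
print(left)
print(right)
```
[39, 31]
[4, 8, 8, 554]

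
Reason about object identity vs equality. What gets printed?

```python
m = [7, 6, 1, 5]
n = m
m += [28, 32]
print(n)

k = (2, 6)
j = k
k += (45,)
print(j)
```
[7, 6, 1, 5, 28, 32]
(2, 6)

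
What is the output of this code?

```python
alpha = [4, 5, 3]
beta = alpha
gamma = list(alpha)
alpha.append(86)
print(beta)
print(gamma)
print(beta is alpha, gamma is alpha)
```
[4, 5, 3, 86]
[4, 5, 3]
True False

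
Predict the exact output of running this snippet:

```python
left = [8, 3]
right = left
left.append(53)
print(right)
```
[8, 3, 53]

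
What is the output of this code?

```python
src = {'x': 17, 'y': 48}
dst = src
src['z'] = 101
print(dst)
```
{'x': 17, 'y': 48, 'z': 101}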